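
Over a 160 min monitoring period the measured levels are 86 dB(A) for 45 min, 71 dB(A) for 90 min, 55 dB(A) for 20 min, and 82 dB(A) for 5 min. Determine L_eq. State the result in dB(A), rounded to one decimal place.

Weight each interval's intensity by its duration and average over T = 160 min:
Σ tᵢ·10^(Lᵢ/10) = 45·10^(86/10) + 90·10^(71/10) + 20·10^(55/10) + 5·10^(82/10) = 1.985e+10.
L_eq = 10·log₁₀(1.985e+10/160) = 80.94 dB(A).

80.9 dB(A)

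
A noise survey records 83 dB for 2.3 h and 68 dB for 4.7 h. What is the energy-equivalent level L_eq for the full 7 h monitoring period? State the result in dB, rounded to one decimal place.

78.4 dB

L_eq = 10·log₁₀[(1/T)·Σ tᵢ·10^(Lᵢ/10)] with T = 7 h.
Σ tᵢ·10^(Lᵢ/10) = 2.3·10^(83/10) + 4.7·10^(68/10) = 4.886e+08.
L_eq = 10·log₁₀(4.886e+08/7) = 78.44 dB.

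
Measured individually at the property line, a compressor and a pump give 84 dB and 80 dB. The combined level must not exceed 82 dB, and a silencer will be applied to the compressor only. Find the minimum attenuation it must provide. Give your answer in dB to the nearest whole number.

The untreated sources together contribute 10^(80/10) = 1.000e+08, i.e. 80.00 dB.
To meet 82 dB overall, the treated compressor may contribute at most 10^(82/10) − 1.000e+08 = 5.849e+07, i.e. 77.67 dB.
So the compressor must be reduced from 84 to 77.67 dB: IL = 6.33 dB.

6 dB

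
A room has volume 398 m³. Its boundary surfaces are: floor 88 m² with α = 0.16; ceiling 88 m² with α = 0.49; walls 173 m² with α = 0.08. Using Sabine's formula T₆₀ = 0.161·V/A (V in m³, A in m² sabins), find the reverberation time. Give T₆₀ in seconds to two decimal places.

0.90 s

Total absorption A = 88·0.16 + 88·0.49 + 173·0.08 = 71.04 m² sabins.
T₆₀ = 0.161·V/A = 0.161·398/71.04 = 0.902 s.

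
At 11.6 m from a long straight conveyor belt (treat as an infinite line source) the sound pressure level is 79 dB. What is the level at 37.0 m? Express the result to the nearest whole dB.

74 dB

For a line source, L₂ = L₁ − 10·log₁₀(r₂/r₁).
L₂ = 79 − 10·log₁₀(37.0/11.6) = 79 − 5.037 = 73.96 dB.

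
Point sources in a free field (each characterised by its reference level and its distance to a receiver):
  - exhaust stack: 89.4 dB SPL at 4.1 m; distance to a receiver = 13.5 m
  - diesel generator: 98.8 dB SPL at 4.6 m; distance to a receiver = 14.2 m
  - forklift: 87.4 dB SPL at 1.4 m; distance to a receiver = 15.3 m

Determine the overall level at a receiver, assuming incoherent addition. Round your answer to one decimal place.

Propagate each source to the receiver with L = L_ref − 20·log₁₀(r/r_ref), then add intensities.
exhaust stack: 89.4 − 20·log₁₀(13.5/4.1) = 89.4 − 10.35 = 79.05 dB SPL.
diesel generator: 98.8 − 20·log₁₀(14.2/4.6) = 98.8 − 9.79 = 89.01 dB SPL.
forklift: 87.4 − 20·log₁₀(15.3/1.4) = 87.4 − 20.77 = 66.63 dB SPL.
Σ 10^(L/10) = 8.810e+08 → L_total = 10·log₁₀(8.810e+08) = 89.45 dB SPL.

89.4 dB SPL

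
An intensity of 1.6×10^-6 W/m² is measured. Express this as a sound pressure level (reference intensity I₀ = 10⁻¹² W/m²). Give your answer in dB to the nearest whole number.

62 dB

L = 10·log₁₀(I/I₀) = 10·log₁₀(1.6×10^-6/10⁻¹²) = 10·log₁₀(1.6×10^6).
L = 10·(0.2041 + 6) = 62.04 dB.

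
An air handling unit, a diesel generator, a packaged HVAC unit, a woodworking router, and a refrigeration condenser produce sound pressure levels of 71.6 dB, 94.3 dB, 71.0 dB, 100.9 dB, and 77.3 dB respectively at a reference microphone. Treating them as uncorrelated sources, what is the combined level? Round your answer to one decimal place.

Incoherent sources combine by intensity addition: L_total = 10·log₁₀(Σ 10^(L_i/10)).
Σ 10^(L/10) = 10^(71.6/10) + 10^(94.3/10) + 10^(71.0/10) + 10^(100.9/10) + 10^(77.3/10) = 1.507e+10.
L_total = 10·log₁₀(1.507e+10) = 101.78 dB.

101.8 dB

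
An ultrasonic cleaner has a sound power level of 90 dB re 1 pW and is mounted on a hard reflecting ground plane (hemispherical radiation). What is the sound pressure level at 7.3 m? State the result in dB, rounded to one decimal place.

64.8 dB

Free-field hemispherical radiation: L_p = L_w − 10·log₁₀(2π·r²), r = 7.3 m.
2π·r² = 334.8 m², 10·log₁₀ of that is 25.248 dB.
L_p = 90 − 25.248 = 64.75 dB.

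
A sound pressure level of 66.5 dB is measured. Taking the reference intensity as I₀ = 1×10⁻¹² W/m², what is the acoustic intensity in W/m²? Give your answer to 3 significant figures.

I/I₀ = 10^(66.5/10) = 4.467e+06, so I = 4.467e+06 × 10⁻¹² W/m².

4.47e-06 W/m²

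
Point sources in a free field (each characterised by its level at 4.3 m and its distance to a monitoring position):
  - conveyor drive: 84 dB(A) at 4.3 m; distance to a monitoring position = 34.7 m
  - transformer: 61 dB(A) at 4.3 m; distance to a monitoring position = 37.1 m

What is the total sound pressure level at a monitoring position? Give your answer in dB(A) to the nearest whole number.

66 dB(A)

First find each source's level at the receiver (point-source: −20·log₁₀(r/r_ref)), then combine on an intensity basis.
conveyor drive: 84 − 20·log₁₀(34.7/4.3) = 84 − 18.14 = 65.86 dB(A).
transformer: 61 − 20·log₁₀(37.1/4.3) = 61 − 18.72 = 42.28 dB(A).
Σ 10^(L/10) = 3.874e+06 → L_total = 10·log₁₀(3.874e+06) = 65.88 dB(A).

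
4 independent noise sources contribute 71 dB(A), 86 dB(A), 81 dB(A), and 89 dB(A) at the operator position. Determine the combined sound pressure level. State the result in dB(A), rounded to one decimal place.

91.2 dB(A)

Incoherent sources combine by intensity addition: L_total = 10·log₁₀(Σ 10^(L_i/10)).
Σ 10^(L/10) = 10^(71/10) + 10^(86/10) + 10^(81/10) + 10^(89/10) = 1.331e+09.
L_total = 10·log₁₀(1.331e+09) = 91.24 dB(A).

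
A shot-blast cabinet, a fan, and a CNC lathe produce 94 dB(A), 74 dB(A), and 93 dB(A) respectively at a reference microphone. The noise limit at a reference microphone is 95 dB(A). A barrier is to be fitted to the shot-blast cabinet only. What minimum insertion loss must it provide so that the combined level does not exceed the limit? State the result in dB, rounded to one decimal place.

3.4 dB

The untreated sources together contribute 10^(74/10) + 10^(93/10) = 2.020e+09, i.e. 93.05 dB(A).
To meet 95 dB(A) overall, the treated shot-blast cabinet may contribute at most 10^(95/10) − 2.020e+09 = 1.142e+09, i.e. 90.58 dB(A).
Required insertion loss = 94 − 90.58 = 3.42 dB.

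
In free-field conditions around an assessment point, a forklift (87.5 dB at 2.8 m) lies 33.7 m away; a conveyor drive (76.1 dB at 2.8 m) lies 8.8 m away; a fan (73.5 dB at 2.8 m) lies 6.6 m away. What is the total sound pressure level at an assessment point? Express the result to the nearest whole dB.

First find each source's level at the receiver (point-source: −20·log₁₀(r/r_ref)), then combine on an intensity basis.
forklift: 87.5 − 20·log₁₀(33.7/2.8) = 87.5 − 21.61 = 65.89 dB.
conveyor drive: 76.1 − 20·log₁₀(8.8/2.8) = 76.1 − 9.95 = 66.15 dB.
fan: 73.5 − 20·log₁₀(6.6/2.8) = 73.5 − 7.45 = 66.05 dB.
Σ 10^(L/10) = 1.204e+07 → L_total = 10·log₁₀(1.204e+07) = 70.80 dB.

71 dB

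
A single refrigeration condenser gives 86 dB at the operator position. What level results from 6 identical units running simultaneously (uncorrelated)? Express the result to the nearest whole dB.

With 6 equal, uncorrelated contributions the intensity is 6× that of one unit, giving a rise of 10·log₁₀ 6.
L_total = 86 + 10·log₁₀(6) = 86 + 7.782 = 93.78 dB.

94 dB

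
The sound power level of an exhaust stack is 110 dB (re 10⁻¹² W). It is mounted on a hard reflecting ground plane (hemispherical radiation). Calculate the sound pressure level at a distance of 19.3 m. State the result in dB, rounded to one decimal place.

L_p = L_w − 10·log₁₀(2π·r²) with r = 19.3 m.
2π·r² = 2340 m², 10·log₁₀ of that is 33.693 dB.
L_p = 110 − 33.693 = 76.31 dB.

76.3 dB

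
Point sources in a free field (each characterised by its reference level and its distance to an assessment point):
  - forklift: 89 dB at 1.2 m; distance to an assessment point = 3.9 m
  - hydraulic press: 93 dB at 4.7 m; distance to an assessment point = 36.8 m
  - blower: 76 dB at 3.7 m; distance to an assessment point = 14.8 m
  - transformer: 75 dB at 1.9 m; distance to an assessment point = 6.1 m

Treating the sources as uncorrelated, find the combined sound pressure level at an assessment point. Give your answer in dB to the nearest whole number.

Propagate each source to the receiver with L = L_ref − 20·log₁₀(r/r_ref), then add intensities.
forklift: 89 − 20·log₁₀(3.9/1.2) = 89 − 10.24 = 78.76 dB.
hydraulic press: 93 − 20·log₁₀(36.8/4.7) = 93 − 17.87 = 75.13 dB.
blower: 76 − 20·log₁₀(14.8/3.7) = 76 − 12.04 = 63.96 dB.
transformer: 75 − 20·log₁₀(6.1/1.9) = 75 − 10.13 = 64.87 dB.
Σ 10^(L/10) = 1.133e+08 → L_total = 10·log₁₀(1.133e+08) = 80.54 dB.

81 dB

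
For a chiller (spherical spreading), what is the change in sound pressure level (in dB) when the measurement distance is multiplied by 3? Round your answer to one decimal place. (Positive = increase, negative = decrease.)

Point-source spreading: ΔL = −20·log₁₀(r₂/r₁).
ΔL = −20·log₁₀(3) = -9.54 dB.

-9.5 dB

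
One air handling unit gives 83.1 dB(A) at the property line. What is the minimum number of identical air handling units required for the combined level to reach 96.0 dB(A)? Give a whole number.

20

The shortfall is 96.0 − 83.1 = 12.9 dB, and N units add 10·log₁₀ N, so need 10·log₁₀ N ≥ 12.9.
N ≥ 10^(12.9/10) = 19.498, so N = 20.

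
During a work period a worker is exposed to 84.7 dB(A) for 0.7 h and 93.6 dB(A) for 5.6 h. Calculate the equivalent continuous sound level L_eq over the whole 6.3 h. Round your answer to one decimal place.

The energy average is taken in the linear domain: L_eq = 10·log₁₀[(Σ tᵢ·10^(Lᵢ/10))/T], T = 6.3 h.
Σ tᵢ·10^(Lᵢ/10) = 0.7·10^(84.7/10) + 5.6·10^(93.6/10) = 1.304e+10.
L_eq = 10·log₁₀(1.304e+10/6.3) = 93.16 dB(A).

93.2 dB(A)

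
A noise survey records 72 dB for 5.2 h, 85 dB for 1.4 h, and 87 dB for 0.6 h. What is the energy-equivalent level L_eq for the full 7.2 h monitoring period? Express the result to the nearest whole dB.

L_eq = 10·log₁₀[(1/T)·Σ tᵢ·10^(Lᵢ/10)] with T = 7.2 h.
Σ tᵢ·10^(Lᵢ/10) = 5.2·10^(72/10) + 1.4·10^(85/10) + 0.6·10^(87/10) = 8.258e+08.
L_eq = 10·log₁₀(8.258e+08/7.2) = 80.60 dB.

81 dB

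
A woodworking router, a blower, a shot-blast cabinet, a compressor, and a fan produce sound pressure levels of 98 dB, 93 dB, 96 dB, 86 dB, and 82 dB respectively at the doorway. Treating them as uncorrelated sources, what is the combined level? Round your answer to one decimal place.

For uncorrelated sources the intensities add, so convert each level to linear form, sum, and take 10·log₁₀ of the total.
Σ 10^(L/10) = 10^(98/10) + 10^(93/10) + 10^(96/10) + 10^(86/10) + 10^(82/10) = 1.284e+10.
L_total = 10·log₁₀(1.284e+10) = 101.09 dB.

101.1 dB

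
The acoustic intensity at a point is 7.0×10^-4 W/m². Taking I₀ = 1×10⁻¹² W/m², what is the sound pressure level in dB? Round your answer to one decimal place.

L = 10·log₁₀(I/I₀) = 10·log₁₀(7.0×10^-4/10⁻¹²) = 10·log₁₀(7.0×10^8).
L = 10·(0.8451 + 8) = 88.45 dB.

88.5 dB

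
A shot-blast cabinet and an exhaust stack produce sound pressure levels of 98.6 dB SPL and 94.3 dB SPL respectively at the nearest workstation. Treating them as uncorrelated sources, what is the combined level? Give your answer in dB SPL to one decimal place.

Incoherent sources combine by intensity addition: L_total = 10·log₁₀(Σ 10^(L_i/10)).
Σ 10^(L/10) = 10^(98.6/10) + 10^(94.3/10) = 9.936e+09.
L_total = 10·log₁₀(9.936e+09) = 99.97 dB SPL.

100.0 dB SPL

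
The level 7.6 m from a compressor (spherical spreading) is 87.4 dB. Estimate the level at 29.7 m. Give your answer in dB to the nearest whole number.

76 dB

For a point source, L₂ = L₁ − 20·log₁₀(r₂/r₁).
L₂ = 87.4 − 20·log₁₀(29.7/7.6) = 87.4 − 11.839 = 75.56 dB.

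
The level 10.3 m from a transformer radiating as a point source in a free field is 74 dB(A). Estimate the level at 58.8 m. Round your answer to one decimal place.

Point-source attenuation: ΔL = 20·log₁₀(r₂/r₁) = 20·log₁₀(58.8/10.3) = 15.131 dB.
L₂ = 74 − 20·log₁₀(58.8/10.3) = 74 − 15.131 = 58.87 dB(A).

58.9 dB(A)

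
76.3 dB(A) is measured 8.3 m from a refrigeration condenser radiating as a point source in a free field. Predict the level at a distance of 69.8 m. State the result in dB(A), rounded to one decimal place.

57.8 dB(A)

Point-source attenuation: ΔL = 20·log₁₀(r₂/r₁) = 20·log₁₀(69.8/8.3) = 18.496 dB.
L₂ = 76.3 − 20·log₁₀(69.8/8.3) = 76.3 − 18.496 = 57.80 dB(A).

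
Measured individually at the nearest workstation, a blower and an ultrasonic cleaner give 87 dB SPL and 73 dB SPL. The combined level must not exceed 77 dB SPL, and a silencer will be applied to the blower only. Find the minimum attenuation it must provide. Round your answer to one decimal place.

12.2 dB

Fixed contribution from the other source: Σ 10^(L/10) = 10^(73/10) = 1.995e+07 (73.00 dB SPL).
The limit corresponds to 10^(77/10) = 5.012e+07; subtracting the fixed part leaves 3.017e+07 for the blower, i.e. 74.80 dB SPL.
So the blower must be reduced from 87 to 74.80 dB SPL: IL = 12.20 dB.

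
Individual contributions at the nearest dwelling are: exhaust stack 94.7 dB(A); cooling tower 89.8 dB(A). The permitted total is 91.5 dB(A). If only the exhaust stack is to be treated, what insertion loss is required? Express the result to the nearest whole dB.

The untreated sources together contribute 10^(89.8/10) = 9.550e+08, i.e. 89.80 dB(A).
The limit corresponds to 10^(91.5/10) = 1.413e+09; subtracting the fixed part leaves 4.575e+08 for the exhaust stack, i.e. 86.60 dB(A).
So the exhaust stack must be reduced from 94.7 to 86.60 dB(A): IL = 8.10 dB.

8 dB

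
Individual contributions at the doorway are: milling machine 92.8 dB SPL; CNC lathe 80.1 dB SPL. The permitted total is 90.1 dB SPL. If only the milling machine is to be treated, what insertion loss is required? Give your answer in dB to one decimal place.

The untreated sources together contribute 10^(80.1/10) = 1.023e+08, i.e. 80.10 dB SPL.
To meet 90.1 dB SPL overall, the treated milling machine may contribute at most 10^(90.1/10) − 1.023e+08 = 9.210e+08, i.e. 89.64 dB SPL.
So the milling machine must be reduced from 92.8 to 89.64 dB SPL: IL = 3.16 dB.

3.2 dB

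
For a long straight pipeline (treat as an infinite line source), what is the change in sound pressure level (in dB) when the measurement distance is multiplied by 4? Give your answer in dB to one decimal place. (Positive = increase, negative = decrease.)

Line-source spreading: ΔL = −10·log₁₀(r₂/r₁).
ΔL = −10·log₁₀(4) = -6.02 dB.

-6.0 dB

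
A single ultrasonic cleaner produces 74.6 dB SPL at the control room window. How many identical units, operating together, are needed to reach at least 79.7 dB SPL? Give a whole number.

4

Need L₁ + 10·log₁₀ N ≥ 79.7, i.e. log₁₀ N ≥ 0.51.
N ≥ 10^(5.1/10) = 3.236, so N = 4.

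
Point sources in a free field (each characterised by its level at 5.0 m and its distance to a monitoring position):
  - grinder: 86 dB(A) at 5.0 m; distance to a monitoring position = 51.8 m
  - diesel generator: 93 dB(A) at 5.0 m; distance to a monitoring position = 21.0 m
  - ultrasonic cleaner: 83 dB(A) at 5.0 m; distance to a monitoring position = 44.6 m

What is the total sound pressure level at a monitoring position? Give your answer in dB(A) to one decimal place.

80.8 dB(A)

Apply inverse-square spreading to bring every level to the receiver, then sum 10^(L/10).
grinder: 86 − 20·log₁₀(51.8/5.0) = 86 − 20.31 = 65.69 dB(A).
diesel generator: 93 − 20·log₁₀(21.0/5.0) = 93 − 12.46 = 80.54 dB(A).
ultrasonic cleaner: 83 − 20·log₁₀(44.6/5.0) = 83 − 19.01 = 63.99 dB(A).
Σ 10^(L/10) = 1.193e+08 → L_total = 10·log₁₀(1.193e+08) = 80.77 dB(A).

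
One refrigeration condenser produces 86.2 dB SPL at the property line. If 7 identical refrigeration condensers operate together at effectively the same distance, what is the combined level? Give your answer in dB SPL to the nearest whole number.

L_total = L₁ + 10·log₁₀ N for N identical incoherent sources.
L_total = 86.2 + 10·log₁₀(7) = 86.2 + 8.451 = 94.65 dB SPL.

95 dB SPL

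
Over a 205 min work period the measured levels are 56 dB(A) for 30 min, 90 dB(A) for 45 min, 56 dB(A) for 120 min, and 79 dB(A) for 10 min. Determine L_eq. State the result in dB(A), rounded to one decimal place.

The energy average is taken in the linear domain: L_eq = 10·log₁₀[(Σ tᵢ·10^(Lᵢ/10))/T], T = 205 min.
Σ tᵢ·10^(Lᵢ/10) = 30·10^(56/10) + 45·10^(90/10) + 120·10^(56/10) + 10·10^(79/10) = 4.585e+10.
L_eq = 10·log₁₀(4.585e+10/205) = 83.50 dB(A).

83.5 dB(A)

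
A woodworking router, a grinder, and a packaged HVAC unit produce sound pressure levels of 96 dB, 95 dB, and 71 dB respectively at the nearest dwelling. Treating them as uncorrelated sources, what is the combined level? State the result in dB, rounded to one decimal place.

Incoherent sources combine by intensity addition: L_total = 10·log₁₀(Σ 10^(L_i/10)).
Σ 10^(L/10) = 10^(96/10) + 10^(95/10) + 10^(71/10) = 7.156e+09.
L_total = 10·log₁₀(7.156e+09) = 98.55 dB.

98.5 dB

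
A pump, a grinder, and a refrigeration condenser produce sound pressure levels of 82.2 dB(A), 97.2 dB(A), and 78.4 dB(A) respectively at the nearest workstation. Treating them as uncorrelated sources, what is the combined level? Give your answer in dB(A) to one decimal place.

97.4 dB(A)

For uncorrelated sources the intensities add, so convert each level to linear form, sum, and take 10·log₁₀ of the total.
Σ 10^(L/10) = 10^(82.2/10) + 10^(97.2/10) + 10^(78.4/10) = 5.483e+09.
L_total = 10·log₁₀(5.483e+09) = 97.39 dB(A).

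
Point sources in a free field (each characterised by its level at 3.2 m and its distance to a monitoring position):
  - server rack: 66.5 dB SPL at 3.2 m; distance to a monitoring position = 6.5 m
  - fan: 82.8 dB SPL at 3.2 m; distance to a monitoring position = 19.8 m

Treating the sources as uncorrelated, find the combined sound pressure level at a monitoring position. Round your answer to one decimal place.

67.8 dB SPL

First find each source's level at the receiver (point-source: −20·log₁₀(r/r_ref)), then combine on an intensity basis.
server rack: 66.5 − 20·log₁₀(6.5/3.2) = 66.5 − 6.16 = 60.34 dB SPL.
fan: 82.8 − 20·log₁₀(19.8/3.2) = 82.8 − 15.83 = 66.97 dB SPL.
Σ 10^(L/10) = 6.060e+06 → L_total = 10·log₁₀(6.060e+06) = 67.82 dB SPL.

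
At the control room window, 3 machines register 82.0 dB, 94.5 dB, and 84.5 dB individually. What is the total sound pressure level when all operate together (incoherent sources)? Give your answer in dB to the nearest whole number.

Incoherent sources combine by intensity addition: L_total = 10·log₁₀(Σ 10^(L_i/10)).
Σ 10^(L/10) = 10^(82.0/10) + 10^(94.5/10) + 10^(84.5/10) = 3.259e+09.
L_total = 10·log₁₀(3.259e+09) = 95.13 dB.

95 dB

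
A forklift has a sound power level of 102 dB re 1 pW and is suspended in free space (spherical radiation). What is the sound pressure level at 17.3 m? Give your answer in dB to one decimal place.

66.2 dB

L_p = L_w − 10·log₁₀(4π·r²) with r = 17.3 m.
4π·r² = 3761 m², 10·log₁₀ of that is 35.753 dB.
L_p = 102 − 35.753 = 66.25 dB.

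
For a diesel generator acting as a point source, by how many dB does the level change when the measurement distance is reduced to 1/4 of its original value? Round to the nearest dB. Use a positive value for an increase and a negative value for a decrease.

+12 dB

A point source loses 6 dB per doubling of distance; generally ΔL = −20·log₁₀(r₂/r₁).
ΔL = −20·log₁₀(0.25) = +12.04 dB.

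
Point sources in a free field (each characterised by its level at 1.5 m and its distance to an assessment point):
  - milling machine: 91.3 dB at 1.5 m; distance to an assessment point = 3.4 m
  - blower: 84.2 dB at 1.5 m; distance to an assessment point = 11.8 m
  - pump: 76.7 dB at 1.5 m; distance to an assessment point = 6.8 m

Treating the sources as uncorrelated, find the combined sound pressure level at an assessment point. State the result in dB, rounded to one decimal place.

84.3 dB

First find each source's level at the receiver (point-source: −20·log₁₀(r/r_ref)), then combine on an intensity basis.
milling machine: 91.3 − 20·log₁₀(3.4/1.5) = 91.3 − 7.11 = 84.19 dB.
blower: 84.2 − 20·log₁₀(11.8/1.5) = 84.2 − 17.92 = 66.28 dB.
pump: 76.7 − 20·log₁₀(6.8/1.5) = 76.7 − 13.13 = 63.57 dB.
Σ 10^(L/10) = 2.691e+08 → L_total = 10·log₁₀(2.691e+08) = 84.30 dB.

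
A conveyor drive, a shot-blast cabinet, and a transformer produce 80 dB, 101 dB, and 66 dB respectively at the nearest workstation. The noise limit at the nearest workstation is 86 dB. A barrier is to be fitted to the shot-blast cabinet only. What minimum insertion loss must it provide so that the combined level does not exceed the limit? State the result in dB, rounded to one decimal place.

Fixed contribution from the other sources: Σ 10^(L/10) = 10^(80/10) + 10^(66/10) = 1.040e+08 (80.17 dB).
The limit corresponds to 10^(86/10) = 3.981e+08; subtracting the fixed part leaves 2.941e+08 for the shot-blast cabinet, i.e. 84.69 dB.
So the shot-blast cabinet must be reduced from 101 to 84.69 dB: IL = 16.31 dB.

16.3 dB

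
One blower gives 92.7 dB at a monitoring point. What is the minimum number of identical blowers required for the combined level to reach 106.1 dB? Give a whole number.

22

The shortfall is 106.1 − 92.7 = 13.4 dB, and N units add 10·log₁₀ N, so need 10·log₁₀ N ≥ 13.4.
N ≥ 10^(13.4/10) = 21.878, so N = 22.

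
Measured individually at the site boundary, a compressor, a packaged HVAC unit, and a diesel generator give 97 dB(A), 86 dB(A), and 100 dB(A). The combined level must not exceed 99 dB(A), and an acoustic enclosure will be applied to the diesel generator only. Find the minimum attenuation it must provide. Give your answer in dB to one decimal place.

6.0 dB

Everything except the diesel generator sums to 10^(97/10) + 10^(86/10) = 5.410e+09 in linear terms, 97.33 dB(A).
The limit corresponds to 10^(99/10) = 7.943e+09; subtracting the fixed part leaves 2.533e+09 for the diesel generator, i.e. 94.04 dB(A).
So the diesel generator must be reduced from 100 to 94.04 dB(A): IL = 5.96 dB.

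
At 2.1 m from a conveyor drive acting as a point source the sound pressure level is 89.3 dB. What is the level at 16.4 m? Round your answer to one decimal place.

Point-source attenuation: ΔL = 20·log₁₀(r₂/r₁) = 20·log₁₀(16.4/2.1) = 17.852 dB.
L₂ = 89.3 − 20·log₁₀(16.4/2.1) = 89.3 − 17.852 = 71.45 dB.

71.4 dB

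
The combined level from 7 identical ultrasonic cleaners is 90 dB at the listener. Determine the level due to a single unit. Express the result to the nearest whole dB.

For N identical incoherent sources L_total = L₁ + 10·log₁₀ N, so L₁ = 90 − 10·log₁₀(7) = 90 − 8.451.

82 dB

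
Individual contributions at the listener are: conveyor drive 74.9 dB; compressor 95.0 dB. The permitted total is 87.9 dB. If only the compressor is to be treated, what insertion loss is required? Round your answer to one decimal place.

7.3 dB

Fixed contribution from the other source: Σ 10^(L/10) = 10^(74.9/10) = 3.090e+07 (74.90 dB).
To meet 87.9 dB overall, the treated compressor may contribute at most 10^(87.9/10) − 3.090e+07 = 5.857e+08, i.e. 87.68 dB.
Required insertion loss = 95.0 − 87.68 = 7.32 dB.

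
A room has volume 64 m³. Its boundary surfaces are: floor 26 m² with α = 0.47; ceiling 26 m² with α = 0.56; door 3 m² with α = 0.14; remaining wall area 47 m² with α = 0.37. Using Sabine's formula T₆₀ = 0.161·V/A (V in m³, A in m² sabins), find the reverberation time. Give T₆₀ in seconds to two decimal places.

0.23 s

Total absorption A = 26·0.47 + 26·0.56 + 3·0.14 + 47·0.37 = 44.59 m² sabins.
T₆₀ = 0.161·V/A = 0.161·64/44.59 = 0.231 s.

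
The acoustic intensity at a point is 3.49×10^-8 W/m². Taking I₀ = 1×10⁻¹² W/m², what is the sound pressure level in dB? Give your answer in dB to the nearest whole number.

45 dB

I/I₀ = 3.49×10^-8/10⁻¹² = 3.49×10^4, and L = 10·log₁₀(I/I₀).
L = 10·(0.5428 + 4) = 45.43 dB.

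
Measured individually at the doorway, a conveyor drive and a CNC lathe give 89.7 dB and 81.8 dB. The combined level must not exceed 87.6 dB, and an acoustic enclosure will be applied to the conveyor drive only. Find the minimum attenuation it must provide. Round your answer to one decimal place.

Fixed contribution from the other source: Σ 10^(L/10) = 10^(81.8/10) = 1.514e+08 (81.80 dB).
To meet 87.6 dB overall, the treated conveyor drive may contribute at most 10^(87.6/10) − 1.514e+08 = 4.241e+08, i.e. 86.27 dB.
Required insertion loss = 89.7 − 86.27 = 3.43 dB.

3.4 dB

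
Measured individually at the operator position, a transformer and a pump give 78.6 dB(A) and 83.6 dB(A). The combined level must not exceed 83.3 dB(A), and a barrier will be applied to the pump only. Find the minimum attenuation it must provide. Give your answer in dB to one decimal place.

The untreated sources together contribute 10^(78.6/10) = 7.244e+07, i.e. 78.60 dB(A).
To meet 83.3 dB(A) overall, the treated pump may contribute at most 10^(83.3/10) − 7.244e+07 = 1.414e+08, i.e. 81.50 dB(A).
Required insertion loss = 83.6 − 81.50 = 2.10 dB.

2.1 dB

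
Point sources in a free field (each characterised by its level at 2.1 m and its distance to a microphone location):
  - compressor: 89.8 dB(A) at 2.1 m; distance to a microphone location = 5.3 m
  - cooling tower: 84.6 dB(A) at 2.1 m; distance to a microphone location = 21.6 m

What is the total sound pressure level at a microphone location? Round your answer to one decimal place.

81.8 dB(A)

Apply inverse-square spreading to bring every level to the receiver, then sum 10^(L/10).
compressor: 89.8 − 20·log₁₀(5.3/2.1) = 89.8 − 8.04 = 81.76 dB(A).
cooling tower: 84.6 − 20·log₁₀(21.6/2.1) = 84.6 − 20.24 = 64.36 dB(A).
Σ 10^(L/10) = 1.527e+08 → L_total = 10·log₁₀(1.527e+08) = 81.84 dB(A).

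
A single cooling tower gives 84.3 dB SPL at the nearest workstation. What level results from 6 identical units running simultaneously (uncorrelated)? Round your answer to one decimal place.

With 6 equal, uncorrelated contributions the intensity is 6× that of one unit, giving a rise of 10·log₁₀ 6.
L_total = 84.3 + 10·log₁₀(6) = 84.3 + 7.782 = 92.08 dB SPL.

92.1 dB SPL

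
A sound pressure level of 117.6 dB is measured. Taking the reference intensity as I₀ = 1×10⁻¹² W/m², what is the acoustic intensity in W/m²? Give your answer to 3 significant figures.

I = I₀·10^(L/10) = 10⁻¹² × 10^(117.6/10) = 10^(-0.240).

0.575 W/m²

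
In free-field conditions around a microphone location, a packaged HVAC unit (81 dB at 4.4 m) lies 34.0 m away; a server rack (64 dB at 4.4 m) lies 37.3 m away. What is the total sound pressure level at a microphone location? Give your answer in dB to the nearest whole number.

63 dB

Apply inverse-square spreading to bring every level to the receiver, then sum 10^(L/10).
packaged HVAC unit: 81 − 20·log₁₀(34.0/4.4) = 81 − 17.76 = 63.24 dB.
server rack: 64 − 20·log₁₀(37.3/4.4) = 64 − 18.57 = 45.43 dB.
Σ 10^(L/10) = 2.143e+06 → L_total = 10·log₁₀(2.143e+06) = 63.31 dB.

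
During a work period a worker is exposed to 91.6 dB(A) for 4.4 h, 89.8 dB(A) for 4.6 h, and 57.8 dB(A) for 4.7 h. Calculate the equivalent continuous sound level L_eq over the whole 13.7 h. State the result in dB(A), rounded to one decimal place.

L_eq = 10·log₁₀[(1/T)·Σ tᵢ·10^(Lᵢ/10)] with T = 13.7 h.
Σ tᵢ·10^(Lᵢ/10) = 4.4·10^(91.6/10) + 4.6·10^(89.8/10) + 4.7·10^(57.8/10) = 1.076e+10.
L_eq = 10·log₁₀(1.076e+10/13.7) = 88.95 dB(A).

88.9 dB(A)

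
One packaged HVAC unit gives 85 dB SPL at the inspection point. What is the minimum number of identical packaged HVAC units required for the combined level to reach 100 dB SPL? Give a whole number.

32

The shortfall is 100 − 85 = 15.0 dB, and N units add 10·log₁₀ N, so need 10·log₁₀ N ≥ 15.0.
N ≥ 10^(15.0/10) = 31.623, so N = 32.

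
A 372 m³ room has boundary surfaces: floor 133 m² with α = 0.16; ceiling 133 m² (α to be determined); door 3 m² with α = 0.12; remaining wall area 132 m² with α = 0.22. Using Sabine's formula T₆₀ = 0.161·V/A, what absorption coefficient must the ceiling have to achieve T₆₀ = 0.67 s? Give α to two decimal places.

Required total absorption A = 0.161·372/0.67 = 89.39 m².
Absorption from the other surfaces = 133·0.16 + 3·0.12 + 132·0.22 = 50.68 m², so the ceiling must supply 38.71 m² over 133 m².
α = 38.71/133 = 0.291.

0.29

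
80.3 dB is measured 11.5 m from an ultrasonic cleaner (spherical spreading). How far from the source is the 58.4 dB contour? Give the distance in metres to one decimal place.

For a point source L₁ − L₂ = 20·log₁₀(r₂/r₁), so r₂ = r₁·10^((L₁−L₂)/20).
r₂ = 11.5·10^((80.3−58.4)/20) = 11.5·10^(21.9/20) = 143.12 m.

143.1 m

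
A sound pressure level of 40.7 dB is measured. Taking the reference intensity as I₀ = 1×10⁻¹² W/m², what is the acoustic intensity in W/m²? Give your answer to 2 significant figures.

1.2e-08 W/m²

L = 10·log₁₀(I/I₀) ⇒ I = I₀·10^(L/10) = 10⁻¹² × 10^4.07.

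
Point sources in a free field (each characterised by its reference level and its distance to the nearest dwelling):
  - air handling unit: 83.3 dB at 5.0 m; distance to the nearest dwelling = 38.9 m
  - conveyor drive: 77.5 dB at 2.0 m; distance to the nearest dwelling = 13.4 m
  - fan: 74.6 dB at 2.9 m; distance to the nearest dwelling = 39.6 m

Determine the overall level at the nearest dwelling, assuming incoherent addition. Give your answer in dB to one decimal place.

66.9 dB

Propagate each source to the receiver with L = L_ref − 20·log₁₀(r/r_ref), then add intensities.
air handling unit: 83.3 − 20·log₁₀(38.9/5.0) = 83.3 − 17.82 = 65.48 dB.
conveyor drive: 77.5 − 20·log₁₀(13.4/2.0) = 77.5 − 16.52 = 60.98 dB.
fan: 74.6 − 20·log₁₀(39.6/2.9) = 74.6 − 22.71 = 51.89 dB.
Σ 10^(L/10) = 4.940e+06 → L_total = 10·log₁₀(4.940e+06) = 66.94 dB.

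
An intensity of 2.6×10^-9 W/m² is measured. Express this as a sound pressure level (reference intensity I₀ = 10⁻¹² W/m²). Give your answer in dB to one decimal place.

Dividing by I₀ shifts the exponent by 12: I/I₀ = 2.6×10^3.
L = 10·(0.4150 + 3) = 34.15 dB.

34.1 dB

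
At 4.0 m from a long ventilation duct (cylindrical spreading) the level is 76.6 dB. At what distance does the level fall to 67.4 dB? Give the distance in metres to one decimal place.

The 9.2 dB drop corresponds to a distance ratio of 10^(9.2/10) for a line source.
r₂ = 4.0·10^((76.6−67.4)/10) = 4.0·10^(9.2/10) = 33.27 m.

33.3 m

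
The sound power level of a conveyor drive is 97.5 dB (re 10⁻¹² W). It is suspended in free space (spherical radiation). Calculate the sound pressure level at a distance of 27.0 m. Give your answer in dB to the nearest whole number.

Free-field spherical radiation: L_p = L_w − 10·log₁₀(4π·r²), r = 27.0 m.
4π·r² = 9161 m², 10·log₁₀ of that is 39.619 dB.
L_p = 97.5 − 39.619 = 57.88 dB.

58 dB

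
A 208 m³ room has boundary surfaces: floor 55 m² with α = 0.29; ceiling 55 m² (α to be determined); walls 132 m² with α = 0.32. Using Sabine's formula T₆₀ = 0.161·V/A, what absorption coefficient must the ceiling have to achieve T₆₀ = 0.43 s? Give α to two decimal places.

Required total absorption A = 0.161·208/0.43 = 77.88 m².
Absorption from the other surfaces = 55·0.29 + 132·0.32 = 58.19 m², so the ceiling must supply 19.69 m² over 55 m².
α = 19.69/55 = 0.358.

0.36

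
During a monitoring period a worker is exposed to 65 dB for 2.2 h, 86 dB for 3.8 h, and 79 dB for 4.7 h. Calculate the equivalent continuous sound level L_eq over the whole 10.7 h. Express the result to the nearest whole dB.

Weight each interval's intensity by its duration and average over T = 10.7 h:
Σ tᵢ·10^(Lᵢ/10) = 2.2·10^(65/10) + 3.8·10^(86/10) + 4.7·10^(79/10) = 1.893e+09.
L_eq = 10·log₁₀(1.893e+09/10.7) = 82.48 dB.

82 dB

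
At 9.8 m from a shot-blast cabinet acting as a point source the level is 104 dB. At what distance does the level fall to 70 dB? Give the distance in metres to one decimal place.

491.2 m

The 34.0 dB drop corresponds to a distance ratio of 10^(34.0/20) for a point source.
r₂ = 9.8·10^((104−70)/20) = 9.8·10^(34.0/20) = 491.16 m.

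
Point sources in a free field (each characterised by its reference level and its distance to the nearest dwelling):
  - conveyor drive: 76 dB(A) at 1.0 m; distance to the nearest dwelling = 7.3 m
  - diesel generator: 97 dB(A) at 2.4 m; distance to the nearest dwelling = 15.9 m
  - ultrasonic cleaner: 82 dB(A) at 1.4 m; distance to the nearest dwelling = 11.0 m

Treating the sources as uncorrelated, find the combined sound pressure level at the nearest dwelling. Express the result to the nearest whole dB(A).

Propagate each source to the receiver with L = L_ref − 20·log₁₀(r/r_ref), then add intensities.
conveyor drive: 76 − 20·log₁₀(7.3/1.0) = 76 − 17.27 = 58.73 dB(A).
diesel generator: 97 − 20·log₁₀(15.9/2.4) = 97 − 16.42 = 80.58 dB(A).
ultrasonic cleaner: 82 − 20·log₁₀(11.0/1.4) = 82 − 17.91 = 64.09 dB(A).
Σ 10^(L/10) = 1.175e+08 → L_total = 10·log₁₀(1.175e+08) = 80.70 dB(A).

81 dB(A)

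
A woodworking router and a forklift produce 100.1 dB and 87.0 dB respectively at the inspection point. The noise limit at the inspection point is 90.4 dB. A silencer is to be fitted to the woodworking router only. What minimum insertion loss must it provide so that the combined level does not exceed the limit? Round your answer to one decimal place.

Everything except the woodworking router sums to 10^(87.0/10) = 5.012e+08 in linear terms, 87.00 dB.
To meet 90.4 dB overall, the treated woodworking router may contribute at most 10^(90.4/10) − 5.012e+08 = 5.953e+08, i.e. 87.75 dB.
Required insertion loss = 100.1 − 87.75 = 12.35 dB.

12.4 dB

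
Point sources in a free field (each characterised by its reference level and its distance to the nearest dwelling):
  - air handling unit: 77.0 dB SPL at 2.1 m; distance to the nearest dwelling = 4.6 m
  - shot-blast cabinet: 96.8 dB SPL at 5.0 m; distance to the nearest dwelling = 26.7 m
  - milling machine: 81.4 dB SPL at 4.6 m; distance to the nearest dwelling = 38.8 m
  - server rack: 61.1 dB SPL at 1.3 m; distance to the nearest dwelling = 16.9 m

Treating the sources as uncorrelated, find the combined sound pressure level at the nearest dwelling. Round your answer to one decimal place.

Apply inverse-square spreading to bring every level to the receiver, then sum 10^(L/10).
air handling unit: 77.0 − 20·log₁₀(4.6/2.1) = 77.0 − 6.81 = 70.19 dB SPL.
shot-blast cabinet: 96.8 − 20·log₁₀(26.7/5.0) = 96.8 − 14.55 = 82.25 dB SPL.
milling machine: 81.4 − 20·log₁₀(38.8/4.6) = 81.4 − 18.52 = 62.88 dB SPL.
server rack: 61.1 − 20·log₁₀(16.9/1.3) = 61.1 − 22.28 = 38.82 dB SPL.
Σ 10^(L/10) = 1.802e+08 → L_total = 10·log₁₀(1.802e+08) = 82.56 dB SPL.

82.6 dB SPL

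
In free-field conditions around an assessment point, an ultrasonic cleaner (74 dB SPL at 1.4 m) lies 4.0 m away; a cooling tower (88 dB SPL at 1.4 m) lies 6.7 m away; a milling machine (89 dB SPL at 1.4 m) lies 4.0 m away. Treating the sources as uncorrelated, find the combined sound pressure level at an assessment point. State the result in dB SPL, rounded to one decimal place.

81.1 dB SPL

First find each source's level at the receiver (point-source: −20·log₁₀(r/r_ref)), then combine on an intensity basis.
ultrasonic cleaner: 74 − 20·log₁₀(4.0/1.4) = 74 − 9.12 = 64.88 dB SPL.
cooling tower: 88 − 20·log₁₀(6.7/1.4) = 88 − 13.60 = 74.40 dB SPL.
milling machine: 89 − 20·log₁₀(4.0/1.4) = 89 − 9.12 = 79.88 dB SPL.
Σ 10^(L/10) = 1.279e+08 → L_total = 10·log₁₀(1.279e+08) = 81.07 dB SPL.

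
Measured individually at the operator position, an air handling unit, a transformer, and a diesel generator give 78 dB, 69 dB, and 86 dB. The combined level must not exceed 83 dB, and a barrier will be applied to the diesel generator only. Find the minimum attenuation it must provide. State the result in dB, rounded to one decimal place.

4.9 dB

The untreated sources together contribute 10^(78/10) + 10^(69/10) = 7.104e+07, i.e. 78.51 dB.
To meet 83 dB overall, the treated diesel generator may contribute at most 10^(83/10) − 7.104e+07 = 1.285e+08, i.e. 81.09 dB.
So the diesel generator must be reduced from 86 to 81.09 dB: IL = 4.91 dB.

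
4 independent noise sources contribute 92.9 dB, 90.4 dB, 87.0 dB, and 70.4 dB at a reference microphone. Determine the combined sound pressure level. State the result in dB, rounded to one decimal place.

95.5 dB

Incoherent sources combine by intensity addition: L_total = 10·log₁₀(Σ 10^(L_i/10)).
Σ 10^(L/10) = 10^(92.9/10) + 10^(90.4/10) + 10^(87.0/10) + 10^(70.4/10) = 3.558e+09.
L_total = 10·log₁₀(3.558e+09) = 95.51 dB.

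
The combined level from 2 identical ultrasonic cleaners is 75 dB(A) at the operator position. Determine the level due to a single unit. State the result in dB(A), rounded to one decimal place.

2 equal contributions raise the level by 10·log₁₀ 2 = 3.010 dB, so each unit alone gives 75 − 3.010.

72.0 dB(A)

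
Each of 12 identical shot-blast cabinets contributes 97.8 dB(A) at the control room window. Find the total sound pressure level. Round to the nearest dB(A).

N identical incoherent sources raise the level by 10·log₁₀ N.
L_total = 97.8 + 10·log₁₀(12) = 97.8 + 10.792 = 108.59 dB(A).

109 dB(A)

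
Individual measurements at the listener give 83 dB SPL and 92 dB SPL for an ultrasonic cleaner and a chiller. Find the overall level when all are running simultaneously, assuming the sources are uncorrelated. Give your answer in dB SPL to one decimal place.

Incoherent sources combine by intensity addition: L_total = 10·log₁₀(Σ 10^(L_i/10)).
Σ 10^(L/10) = 10^(83/10) + 10^(92/10) = 1.784e+09.
L_total = 10·log₁₀(1.784e+09) = 92.51 dB SPL.

92.5 dB SPL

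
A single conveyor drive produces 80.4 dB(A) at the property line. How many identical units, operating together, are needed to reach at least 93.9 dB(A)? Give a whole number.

23

The shortfall is 93.9 − 80.4 = 13.5 dB, and N units add 10·log₁₀ N, so need 10·log₁₀ N ≥ 13.5.
N ≥ 10^(13.5/10) = 22.387, so N = 23.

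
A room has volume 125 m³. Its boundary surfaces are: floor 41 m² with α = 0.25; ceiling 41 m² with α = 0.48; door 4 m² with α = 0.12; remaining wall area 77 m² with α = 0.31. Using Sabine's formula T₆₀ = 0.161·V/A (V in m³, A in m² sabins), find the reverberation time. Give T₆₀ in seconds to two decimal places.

A = Σ Sᵢαᵢ = 41·0.25 + 41·0.48 + 4·0.12 + 77·0.31 = 54.28 m².
T₆₀ = 0.161·V/A = 0.161·125/54.28 = 0.371 s.

0.37 s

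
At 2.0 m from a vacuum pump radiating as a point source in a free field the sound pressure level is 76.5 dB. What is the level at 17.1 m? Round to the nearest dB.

Point-source attenuation: ΔL = 20·log₁₀(r₂/r₁) = 20·log₁₀(17.1/2.0) = 18.639 dB.
L₂ = 76.5 − 20·log₁₀(17.1/2.0) = 76.5 − 18.639 = 57.86 dB.

58 dB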